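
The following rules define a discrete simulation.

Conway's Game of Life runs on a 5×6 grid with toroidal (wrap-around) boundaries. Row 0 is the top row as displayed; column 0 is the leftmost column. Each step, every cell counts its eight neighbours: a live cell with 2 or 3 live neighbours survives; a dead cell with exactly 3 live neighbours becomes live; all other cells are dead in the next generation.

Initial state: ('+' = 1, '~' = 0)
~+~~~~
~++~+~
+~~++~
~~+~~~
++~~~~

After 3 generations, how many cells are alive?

t=0: ~+~~~~
~++~+~
+~~++~
~~+~~~
++~~~~
t=1: ~~~~~~
+++~++
~~~~++
+~++~+
+++~~~
t=2: ~~~+~~
++~++~
~~~~~~
~~++~~
+~++~+
t=3: ~~~~~~
~~+++~
~+~~+~
~++++~
~+~~~~

10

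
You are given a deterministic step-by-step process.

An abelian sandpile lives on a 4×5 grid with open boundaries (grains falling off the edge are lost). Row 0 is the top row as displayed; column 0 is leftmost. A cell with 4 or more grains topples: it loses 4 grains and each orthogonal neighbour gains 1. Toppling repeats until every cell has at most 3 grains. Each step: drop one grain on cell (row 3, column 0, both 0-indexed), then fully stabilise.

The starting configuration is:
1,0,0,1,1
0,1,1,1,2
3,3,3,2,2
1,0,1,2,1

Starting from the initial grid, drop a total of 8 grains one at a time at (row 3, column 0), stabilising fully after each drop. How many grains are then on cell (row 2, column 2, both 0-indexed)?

0

t=0: 1,0,0,1,1
0,1,1,1,2
3,3,3,2,2
1,0,1,2,1
t=1: 1,0,0,1,1
0,1,1,1,2
3,3,3,2,2
2,0,1,2,1
t=2: 1,0,0,1,1
0,1,1,1,2
3,3,3,2,2
3,0,1,2,1
t=3: 1,0,0,1,1
1,2,2,1,2
1,1,0,3,2
1,2,2,2,1
t=4: 1,0,0,1,1
1,2,2,1,2
1,1,0,3,2
2,2,2,2,1
t=5: 1,0,0,1,1
1,2,2,1,2
1,1,0,3,2
3,2,2,2,1
t=6: 1,0,0,1,1
1,2,2,1,2
2,1,0,3,2
0,3,2,2,1
t=7: 1,0,0,1,1
1,2,2,1,2
2,1,0,3,2
1,3,2,2,1
t=8: 1,0,0,1,1
1,2,2,1,2
2,1,0,3,2
2,3,2,2,1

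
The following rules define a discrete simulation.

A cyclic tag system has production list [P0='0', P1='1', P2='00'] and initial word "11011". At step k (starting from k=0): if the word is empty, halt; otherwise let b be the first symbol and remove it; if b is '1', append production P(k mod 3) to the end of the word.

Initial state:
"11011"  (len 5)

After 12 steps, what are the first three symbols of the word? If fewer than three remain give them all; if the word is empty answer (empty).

[0] "11011"  (len 5)
[1] "10110"  (len 5)
[2] "01101"  (len 5)
[3] "1101"  (len 4)
[4] "1010"  (len 4)
[5] "0101"  (len 4)
[6] "101"  (len 3)
[7] "010"  (len 3)
[8] "10"  (len 2)
[9] "000"  (len 3)
[10] "00"  (len 2)
[11] "0"  (len 1)
[12] (halted — word empty)

(empty)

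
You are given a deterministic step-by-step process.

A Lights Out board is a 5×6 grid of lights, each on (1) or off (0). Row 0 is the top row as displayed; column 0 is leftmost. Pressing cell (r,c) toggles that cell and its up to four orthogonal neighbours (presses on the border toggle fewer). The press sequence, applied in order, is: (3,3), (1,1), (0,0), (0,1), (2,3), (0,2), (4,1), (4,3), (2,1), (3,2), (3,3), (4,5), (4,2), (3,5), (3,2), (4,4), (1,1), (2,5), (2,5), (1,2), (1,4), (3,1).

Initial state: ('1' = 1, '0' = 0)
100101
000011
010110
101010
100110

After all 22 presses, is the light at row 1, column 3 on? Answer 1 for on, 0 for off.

[0] 100101
000011
010110
101010
100110
[1] 100101
000011
010010
100100
100010
[2] 110101
111011
000010
100100
100010
[3] 000101
011011
000010
100100
100010
[4] 111101
001011
000010
100100
100010
[5] 111101
001111
001100
100000
100010
[6] 100001
000111
001100
100000
100010
[7] 100001
000111
001100
110000
011010
[8] 100001
000111
001100
110100
010100
[9] 100001
010111
110100
100100
010100
[10] 100001
010111
111100
111000
011100
[11] 100001
010111
111000
110110
011000
[12] 100001
010111
111000
110111
011011
[13] 100001
010111
111000
111111
000111
[14] 100001
010111
111001
111100
000110
[15] 100001
010111
110001
100000
001110
[16] 100001
010111
110001
100010
001001
[17] 110001
101111
100001
100010
001001
[18] 110001
101110
100010
100011
001001
[19] 110001
101111
100001
100010
001001
[20] 111001
110011
101001
100010
001001
[21] 111011
110100
101011
100010
001001
[22] 111011
110100
111011
011010
011001

1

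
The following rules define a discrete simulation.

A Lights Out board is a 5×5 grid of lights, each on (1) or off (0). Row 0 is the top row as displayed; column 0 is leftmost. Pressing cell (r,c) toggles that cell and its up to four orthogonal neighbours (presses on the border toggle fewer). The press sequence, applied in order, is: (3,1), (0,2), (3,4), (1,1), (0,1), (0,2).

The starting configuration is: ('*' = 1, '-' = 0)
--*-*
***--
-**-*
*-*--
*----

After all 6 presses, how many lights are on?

[0] --*-*
***--
-**-*
*-*--
*----
[1] --*-*
***--
--*-*
-*---
**---
[2] -*-**
**---
--*-*
-*---
**---
[3] -*-**
**---
--*--
-*-**
**--*
[4] ---**
--*--
-**--
-*-**
**--*
[5] *****
-**--
-**--
-*-**
**--*
[6] *---*
-*---
-**--
-*-**
**--*

11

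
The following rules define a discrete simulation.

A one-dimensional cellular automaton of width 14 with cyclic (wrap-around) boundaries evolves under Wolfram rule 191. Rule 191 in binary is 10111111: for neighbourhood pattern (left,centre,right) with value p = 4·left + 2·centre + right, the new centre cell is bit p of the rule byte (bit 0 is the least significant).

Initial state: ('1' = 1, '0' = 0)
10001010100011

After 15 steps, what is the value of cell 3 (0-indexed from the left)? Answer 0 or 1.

1

k=0  10001010100011
k=1  01111111111111
k=2  11111111111110
k=3  11111111111101
k=4  11111111111011
k=5  11111111110111
k=6  11111111101111
k=7  11111111011111
k=8  11111110111111
k=9  11111101111111
k=10  11111011111111
k=11  11110111111111
k=12  11101111111111
k=13  11011111111111
k=14  10111111111111
k=15  01111111111111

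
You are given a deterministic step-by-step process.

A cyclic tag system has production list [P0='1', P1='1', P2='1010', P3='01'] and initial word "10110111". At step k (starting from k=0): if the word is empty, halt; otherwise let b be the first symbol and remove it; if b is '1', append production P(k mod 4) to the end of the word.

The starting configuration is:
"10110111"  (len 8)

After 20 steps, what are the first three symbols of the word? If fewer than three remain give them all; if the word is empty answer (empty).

step 0: "10110111"  (len 8)
step 1: "01101111"  (len 8)
step 2: "1101111"  (len 7)
step 3: "1011111010"  (len 10)
step 4: "01111101001"  (len 11)
step 5: "1111101001"  (len 10)
step 6: "1111010011"  (len 10)
step 7: "1110100111010"  (len 13)
step 8: "11010011101001"  (len 14)
step 9: "10100111010011"  (len 14)
step 10: "01001110100111"  (len 14)
step 11: "1001110100111"  (len 13)
step 12: "00111010011101"  (len 14)
step 13: "0111010011101"  (len 13)
step 14: "111010011101"  (len 12)
step 15: "110100111011010"  (len 15)
step 16: "1010011101101001"  (len 16)
step 17: "0100111011010011"  (len 16)
step 18: "100111011010011"  (len 15)
step 19: "001110110100111010"  (len 18)
step 20: "01110110100111010"  (len 17)

011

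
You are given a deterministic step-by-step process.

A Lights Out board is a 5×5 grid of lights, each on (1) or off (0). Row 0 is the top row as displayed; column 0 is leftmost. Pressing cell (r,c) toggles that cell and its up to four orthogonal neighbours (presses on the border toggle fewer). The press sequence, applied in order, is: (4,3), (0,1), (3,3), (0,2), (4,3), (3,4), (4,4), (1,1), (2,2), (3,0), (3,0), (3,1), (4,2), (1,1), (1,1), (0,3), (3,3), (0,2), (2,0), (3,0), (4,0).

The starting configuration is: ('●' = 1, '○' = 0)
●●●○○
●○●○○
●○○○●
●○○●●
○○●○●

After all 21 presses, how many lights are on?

gen 0: ●●●○○
●○●○○
●○○○●
●○○●●
○○●○●
gen 1: ●●●○○
●○●○○
●○○○●
●○○○●
○○○●○
gen 2: ○○○○○
●●●○○
●○○○●
●○○○●
○○○●○
gen 3: ○○○○○
●●●○○
●○○●●
●○●●○
○○○○○
gen 4: ○●●●○
●●○○○
●○○●●
●○●●○
○○○○○
gen 5: ○●●●○
●●○○○
●○○●●
●○●○○
○○●●●
gen 6: ○●●●○
●●○○○
●○○●○
●○●●●
○○●●○
gen 7: ○●●●○
●●○○○
●○○●○
●○●●○
○○●○●
gen 8: ○○●●○
○○●○○
●●○●○
●○●●○
○○●○●
gen 9: ○○●●○
○○○○○
●○●○○
●○○●○
○○●○●
gen 10: ○○●●○
○○○○○
○○●○○
○●○●○
●○●○●
gen 11: ○○●●○
○○○○○
●○●○○
●○○●○
○○●○●
gen 12: ○○●●○
○○○○○
●●●○○
○●●●○
○●●○●
gen 13: ○○●●○
○○○○○
●●●○○
○●○●○
○○○●●
gen 14: ○●●●○
●●●○○
●○●○○
○●○●○
○○○●●
gen 15: ○○●●○
○○○○○
●●●○○
○●○●○
○○○●●
gen 16: ○○○○●
○○○●○
●●●○○
○●○●○
○○○●●
gen 17: ○○○○●
○○○●○
●●●●○
○●●○●
○○○○●
gen 18: ○●●●●
○○●●○
●●●●○
○●●○●
○○○○●
gen 19: ○●●●●
●○●●○
○○●●○
●●●○●
○○○○●
gen 20: ○●●●●
●○●●○
●○●●○
○○●○●
●○○○●
gen 21: ○●●●●
●○●●○
●○●●○
●○●○●
○●○○●

15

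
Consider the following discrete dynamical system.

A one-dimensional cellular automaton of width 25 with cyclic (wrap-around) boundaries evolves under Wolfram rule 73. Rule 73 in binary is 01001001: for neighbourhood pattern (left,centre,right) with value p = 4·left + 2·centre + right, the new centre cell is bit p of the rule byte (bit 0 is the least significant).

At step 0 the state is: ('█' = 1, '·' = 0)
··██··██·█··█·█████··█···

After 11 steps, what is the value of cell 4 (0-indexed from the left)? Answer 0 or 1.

gen 0: ··██··██·█··█·█████··█···
gen 1: █·██··██······█···█····██
gen 2: █·██··██·████···█···██·█·
gen 3: ··██··██·█··█·█···█·██···
gen 4: █·██··██········█···██·██
gen 5: █·██··██·██████···█·██·█·
gen 6: ··██··██·█····█·█···██···
gen 7: █·██··██···██·····█·██·██
gen 8: █·██··██·█·██·███···██·█·
gen 9: ··██··██···██·█·█·█·██···
gen 10: █·██··██·█·██·······██·██
gen 11: █·██··██···██·█████·██·█·

0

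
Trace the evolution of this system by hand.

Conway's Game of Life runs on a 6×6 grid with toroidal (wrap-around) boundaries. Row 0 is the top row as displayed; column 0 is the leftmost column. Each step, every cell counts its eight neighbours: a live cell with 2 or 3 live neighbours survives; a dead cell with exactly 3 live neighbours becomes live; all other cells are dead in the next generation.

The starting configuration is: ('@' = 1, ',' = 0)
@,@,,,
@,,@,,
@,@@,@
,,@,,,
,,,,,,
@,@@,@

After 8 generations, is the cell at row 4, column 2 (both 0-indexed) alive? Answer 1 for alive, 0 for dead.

0

gen 0: @,@,,,
@,,@,,
@,@@,@
,,@,,,
,,,,,,
@,@@,@
gen 1: @,@,@,
@,,@@,
@,@@@@
,@@@,,
,@@@,,
@,@@,@
gen 2: @,@,,,
@,,,,,
@,,,,,
,,,,,@
,,,,,,
@,,,,@
gen 3: @,,,,,
@,,,,@
@,,,,@
,,,,,,
@,,,,@
@@,,,@
gen 4: ,,,,,,
,@,,,,
@,,,,@
,,,,,,
,@,,,@
,@,,,,
gen 5: ,,,,,,
@,,,,,
@,,,,,
,,,,,@
@,,,,,
@,,,,,
gen 6: ,,,,,,
,,,,,,
@,,,,@
@,,,,@
@,,,,@
,,,,,,
gen 7: ,,,,,,
,,,,,,
@,,,,@
,@,,@,
@,,,,@
,,,,,,
gen 8: ,,,,,,
,,,,,,
@,,,,@
,@,,@,
@,,,,@
,,,,,,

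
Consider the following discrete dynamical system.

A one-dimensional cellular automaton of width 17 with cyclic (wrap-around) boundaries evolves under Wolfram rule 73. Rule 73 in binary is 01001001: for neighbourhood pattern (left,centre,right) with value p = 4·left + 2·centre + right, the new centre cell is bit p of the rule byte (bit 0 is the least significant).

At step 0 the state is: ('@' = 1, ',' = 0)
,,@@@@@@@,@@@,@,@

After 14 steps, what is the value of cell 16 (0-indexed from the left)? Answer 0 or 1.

0) ,,@@@@@@@,@@@,@,@
1) ,,@,,,,,@,@,@,,,,
2) @,,,@@@,,,,,,,@@@
3) @,@,@,@,@@@@@,@,,
4) ,,,,,,,,@,,,@,,,,
5) @@@@@@@,,,@,,,@@@
6) ,,,,,,@,@,,,@,@,,
7) @@@@@,,,,,@,,,,,@
8) ,,,,@,@@@,,,@@@,@
9) ,@@,,,@,@,@,@,@,,
10) ,@@,@,,,,,,,,,,,@
11) ,@@,,,@@@@@@@@@,,
12) ,@@,@,@,,,,,,,@,@
13) ,@@,,,,,@@@@@,,,,
14) ,@@,@@@,@,,,@,@@@

1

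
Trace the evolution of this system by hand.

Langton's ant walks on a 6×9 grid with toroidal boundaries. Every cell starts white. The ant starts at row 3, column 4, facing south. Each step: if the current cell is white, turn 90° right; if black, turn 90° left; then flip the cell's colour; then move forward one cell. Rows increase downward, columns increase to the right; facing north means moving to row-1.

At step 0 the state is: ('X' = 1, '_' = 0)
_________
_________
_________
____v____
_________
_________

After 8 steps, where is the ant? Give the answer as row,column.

3,4

gen 0: _________
_________
_________
____v____
_________
_________
gen 1: _________
_________
_________
___<X____
_________
_________
gen 2: _________
_________
___^_____
___XX____
_________
_________
gen 3: _________
_________
___X>____
___XX____
_________
_________
gen 4: _________
_________
___XX____
___Xv____
_________
_________
gen 5: _________
_________
___XX____
___X_>___
_________
_________
gen 6: _________
_________
___XX____
___X_X___
_____v___
_________
gen 7: _________
_________
___XX____
___X_X___
____<X___
_________
gen 8: _________
_________
___XX____
___X^X___
____XX___
_________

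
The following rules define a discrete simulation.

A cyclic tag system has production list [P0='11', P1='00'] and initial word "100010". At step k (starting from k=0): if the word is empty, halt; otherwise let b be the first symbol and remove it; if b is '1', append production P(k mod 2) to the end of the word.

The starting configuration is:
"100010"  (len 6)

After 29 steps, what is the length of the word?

k=0  "100010"  (len 6)
k=1  "0001011"  (len 7)
k=2  "001011"  (len 6)
k=3  "01011"  (len 5)
k=4  "1011"  (len 4)
k=5  "01111"  (len 5)
k=6  "1111"  (len 4)
k=7  "11111"  (len 5)
k=8  "111100"  (len 6)
k=9  "1110011"  (len 7)
k=10  "11001100"  (len 8)
k=11  "100110011"  (len 9)
k=12  "0011001100"  (len 10)
k=13  "011001100"  (len 9)
k=14  "11001100"  (len 8)
k=15  "100110011"  (len 9)
k=16  "0011001100"  (len 10)
k=17  "011001100"  (len 9)
k=18  "11001100"  (len 8)
k=19  "100110011"  (len 9)
k=20  "0011001100"  (len 10)
k=21  "011001100"  (len 9)
k=22  "11001100"  (len 8)
k=23  "100110011"  (len 9)
k=24  "0011001100"  (len 10)
k=25  "011001100"  (len 9)
k=26  "11001100"  (len 8)
k=27  "100110011"  (len 9)
k=28  "0011001100"  (len 10)
k=29  "011001100"  (len 9)

9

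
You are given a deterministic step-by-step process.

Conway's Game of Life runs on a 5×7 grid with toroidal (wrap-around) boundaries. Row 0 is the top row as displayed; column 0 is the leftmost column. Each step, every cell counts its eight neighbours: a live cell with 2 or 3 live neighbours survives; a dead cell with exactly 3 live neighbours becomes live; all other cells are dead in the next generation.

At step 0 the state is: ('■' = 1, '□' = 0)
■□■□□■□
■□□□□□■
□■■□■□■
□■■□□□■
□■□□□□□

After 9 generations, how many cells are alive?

step 0: ■□■□□■□
■□□□□□■
□■■□■□■
□■■□□□■
□■□□□□□
step 1: ■□□□□□□
□□■■□□□
□□■■□□■
□□□■□■□
□□□□□□■
step 2: □□□□□□□
□■■■□□□
□□□□□□□
□□■■■■■
□□□□□□■
step 3: □□■□□□□
□□■□□□□
□■□□□■□
□□□■■■■
□□□■■□■
step 4: □□■□□□□
□■■□□□□
□□■■□■■
■□■■□□■
□□■□□□■
step 5: □□■■□□□
□■□□□□□
□□□□■■■
■□□□■□□
■□■□□□■
step 6: ■□■■□□□
□□■■■■□
■□□□■■■
■■□■■□□
■□■□□□■
step 7: ■□□□□■□
■□■□□□□
■□□□□□□
□□■■■□□
□□□□■□■
step 8: ■■□□□■□
■□□□□□□
□□■□□□□
□□□■■■□
□□□□■□■
step 9: ■■□□□■□
■□□□□□■
□□□■■□□
□□□■■■□
■□□■□□■

13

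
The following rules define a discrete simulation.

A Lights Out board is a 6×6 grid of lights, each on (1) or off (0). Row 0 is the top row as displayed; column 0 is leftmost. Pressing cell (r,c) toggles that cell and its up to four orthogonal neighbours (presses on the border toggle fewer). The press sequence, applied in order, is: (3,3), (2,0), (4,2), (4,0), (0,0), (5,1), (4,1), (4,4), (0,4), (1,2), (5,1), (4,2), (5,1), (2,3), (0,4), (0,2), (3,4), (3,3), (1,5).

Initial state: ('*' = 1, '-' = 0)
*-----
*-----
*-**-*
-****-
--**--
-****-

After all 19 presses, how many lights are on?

t=0: *-----
*-----
*-**-*
-****-
--**--
-****-
t=1: *-----
*-----
*-*--*
-*----
--*---
-****-
t=2: *-----
------
-**--*
**----
--*---
-****-
t=3: *-----
------
-**--*
***---
-*-*--
-*-**-
t=4: *-----
------
-**--*
-**---
*--*--
**-**-
t=5: -*----
*-----
-**--*
-**---
*--*--
**-**-
t=6: -*----
*-----
-**--*
-**---
**-*--
--***-
t=7: -*----
*-----
-**--*
--*---
--**--
-****-
t=8: -*----
*-----
-**--*
--*-*-
--*-**
-***--
t=9: -*-***
*---*-
-**--*
--*-*-
--*-**
-***--
t=10: -*****
*****-
-*---*
--*-*-
--*-**
-***--
t=11: -*****
*****-
-*---*
--*-*-
-**-**
*--*--
t=12: -*****
*****-
-*---*
----*-
---***
*-**--
t=13: -*****
*****-
-*---*
----*-
-*-***
-*-*--
t=14: -*****
***-*-
-*****
---**-
-*-***
-*-*--
t=15: -**---
***---
-*****
---**-
-*-***
-*-*--
t=16: ---*--
**----
-*****
---**-
-*-***
-*-*--
t=17: ---*--
**----
-***-*
-----*
-*-*-*
-*-*--
t=18: ---*--
**----
-**--*
--****
-*---*
-*-*--
t=19: ---*-*
**--**
-**---
--****
-*---*
-*-*--

16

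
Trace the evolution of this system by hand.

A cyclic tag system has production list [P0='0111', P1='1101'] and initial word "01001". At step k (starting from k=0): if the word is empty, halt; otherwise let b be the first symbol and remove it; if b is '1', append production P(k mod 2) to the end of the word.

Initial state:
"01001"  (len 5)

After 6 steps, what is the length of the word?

11

k=0  "01001"  (len 5)
k=1  "1001"  (len 4)
k=2  "0011101"  (len 7)
k=3  "011101"  (len 6)
k=4  "11101"  (len 5)
k=5  "11010111"  (len 8)
k=6  "10101111101"  (len 11)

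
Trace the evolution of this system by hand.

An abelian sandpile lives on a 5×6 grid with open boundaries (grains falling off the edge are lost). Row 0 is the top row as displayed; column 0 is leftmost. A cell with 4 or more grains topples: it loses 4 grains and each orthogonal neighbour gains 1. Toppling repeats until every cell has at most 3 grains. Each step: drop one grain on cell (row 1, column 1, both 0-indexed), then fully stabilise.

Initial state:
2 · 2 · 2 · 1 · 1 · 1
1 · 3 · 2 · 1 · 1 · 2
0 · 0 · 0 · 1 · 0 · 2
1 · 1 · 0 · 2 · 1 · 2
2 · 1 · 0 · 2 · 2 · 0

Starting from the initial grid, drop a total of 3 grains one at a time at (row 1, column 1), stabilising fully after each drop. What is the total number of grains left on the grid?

39

t=0: 2 · 2 · 2 · 1 · 1 · 1
1 · 3 · 2 · 1 · 1 · 2
0 · 0 · 0 · 1 · 0 · 2
1 · 1 · 0 · 2 · 1 · 2
2 · 1 · 0 · 2 · 2 · 0
t=1: 2 · 3 · 2 · 1 · 1 · 1
2 · 0 · 3 · 1 · 1 · 2
0 · 1 · 0 · 1 · 0 · 2
1 · 1 · 0 · 2 · 1 · 2
2 · 1 · 0 · 2 · 2 · 0
t=2: 2 · 3 · 2 · 1 · 1 · 1
2 · 1 · 3 · 1 · 1 · 2
0 · 1 · 0 · 1 · 0 · 2
1 · 1 · 0 · 2 · 1 · 2
2 · 1 · 0 · 2 · 2 · 0
t=3: 2 · 3 · 2 · 1 · 1 · 1
2 · 2 · 3 · 1 · 1 · 2
0 · 1 · 0 · 1 · 0 · 2
1 · 1 · 0 · 2 · 1 · 2
2 · 1 · 0 · 2 · 2 · 0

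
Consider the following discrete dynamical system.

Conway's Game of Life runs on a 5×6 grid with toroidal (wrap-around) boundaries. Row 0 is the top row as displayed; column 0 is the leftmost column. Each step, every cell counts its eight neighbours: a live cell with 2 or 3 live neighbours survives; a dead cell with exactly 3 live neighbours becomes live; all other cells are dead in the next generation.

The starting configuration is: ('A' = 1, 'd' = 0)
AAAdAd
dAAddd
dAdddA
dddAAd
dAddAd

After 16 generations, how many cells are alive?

8

step 0: AAAdAd
dAAddd
dAdddA
dddAAd
dAddAd
step 1: AddddA
dddAdA
AAdAAd
AdAAAA
AAddAd
step 2: dAdddd
dAAAdd
dAdddd
dddddd
ddAddd
step 3: dAdAdd
AAdddd
dAdddd
dddddd
dddddd
step 4: AAAddd
AAdddd
AAdddd
dddddd
dddddd
step 5: AdAddd
dddddA
AAdddd
dddddd
dAdddd
step 6: AAdddd
dddddA
Addddd
AAdddd
dAdddd
step 7: AAdddd
dAdddA
AAdddA
AAdddd
ddAddd
step 8: AAAddd
ddAddA
ddAddA
ddAddA
ddAddd
step 9: AdAAdd
ddAAdA
AAAAAA
dAAAdd
AdAAdd
step 10: AddddA
dddddd
dddddA
dddddd
AdddAd
step 11: AddddA
AddddA
dddddd
dddddA
Addddd
step 12: dAdddd
AddddA
AddddA
dddddd
Addddd
step 13: dAdddA
dAdddA
AddddA
AddddA
dddddd
step 14: dddddd
dAddAA
dAddAd
AddddA
dddddA
step 15: AdddAA
AdddAA
dAddAd
AdddAA
AddddA
step 16: dAdddd
dAdAdd
dAdAdd
dAddAd
dAdddd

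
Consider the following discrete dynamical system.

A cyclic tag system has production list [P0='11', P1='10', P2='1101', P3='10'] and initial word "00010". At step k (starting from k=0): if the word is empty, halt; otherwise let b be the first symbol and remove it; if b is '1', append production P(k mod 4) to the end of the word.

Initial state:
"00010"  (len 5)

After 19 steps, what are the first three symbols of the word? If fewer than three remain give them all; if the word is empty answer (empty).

step 0: "00010"  (len 5)
step 1: "0010"  (len 4)
step 2: "010"  (len 3)
step 3: "10"  (len 2)
step 4: "010"  (len 3)
step 5: "10"  (len 2)
step 6: "010"  (len 3)
step 7: "10"  (len 2)
step 8: "010"  (len 3)
step 9: "10"  (len 2)
step 10: "010"  (len 3)
step 11: "10"  (len 2)
step 12: "010"  (len 3)
step 13: "10"  (len 2)
step 14: "010"  (len 3)
step 15: "10"  (len 2)
step 16: "010"  (len 3)
step 17: "10"  (len 2)
step 18: "010"  (len 3)
step 19: "10"  (len 2)

10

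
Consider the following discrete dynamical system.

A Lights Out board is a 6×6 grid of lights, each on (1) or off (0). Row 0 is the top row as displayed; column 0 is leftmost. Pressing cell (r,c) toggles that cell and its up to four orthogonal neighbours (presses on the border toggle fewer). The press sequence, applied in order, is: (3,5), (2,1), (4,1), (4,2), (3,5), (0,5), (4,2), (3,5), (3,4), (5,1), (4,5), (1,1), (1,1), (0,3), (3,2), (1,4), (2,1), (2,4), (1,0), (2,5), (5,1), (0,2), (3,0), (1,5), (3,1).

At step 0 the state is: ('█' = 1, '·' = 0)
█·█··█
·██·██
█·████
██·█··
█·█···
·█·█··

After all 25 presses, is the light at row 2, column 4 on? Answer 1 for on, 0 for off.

[0] █·█··█
·██·██
█·████
██·█··
█·█···
·█·█··
[1] █·█··█
·██·██
█·███·
██·███
█·█··█
·█·█··
[2] █·█··█
··█·██
·█·██·
█··███
█·█··█
·█·█··
[3] █·█··█
··█·██
·█·██·
██·███
·█···█
···█··
[4] █·█··█
··█·██
·█·██·
██████
··██·█
··██··
[5] █·█··█
··█·██
·█·███
████··
··██··
··██··
[6] █·█·█·
··█·█·
·█·███
████··
··██··
··██··
[7] █·█·█·
··█·█·
·█·███
██·█··
·█····
···█··
[8] █·█·█·
··█·█·
·█·██·
██·███
·█···█
···█··
[9] █·█·█·
··█·█·
·█·█··
██····
·█··██
···█··
[10] █·█·█·
··█·█·
·█·█··
██····
····██
████··
[11] █·█·█·
··█·█·
·█·█··
██···█
······
████·█
[12] ███·█·
██··█·
···█··
██···█
······
████·█
[13] █·█·█·
··█·█·
·█·█··
██···█
······
████·█
[14] █··█··
··███·
·█·█··
██···█
······
████·█
[15] █··█··
··███·
·███··
█·██·█
··█···
████·█
[16] █··██·
··█··█
·████·
█·██·█
··█···
████·█
[17] █··██·
·██··█
█··██·
████·█
··█···
████·█
[18] █··██·
·██·██
█····█
██████
··█···
████·█
[19] ···██·
█·█·██
·····█
██████
··█···
████·█
[20] ···██·
█·█·█·
····█·
█████·
··█···
████·█
[21] ···██·
█·█·█·
····█·
█████·
·██···
···█·█
[22] ·██·█·
█···█·
····█·
█████·
·██···
···█·█
[23] ·██·█·
█···█·
█···█·
··███·
███···
···█·█
[24] ·██·██
█····█
█···██
··███·
███···
···█·█
[25] ·██·██
█····█
██··██
██·██·
█·█···
···█·█

1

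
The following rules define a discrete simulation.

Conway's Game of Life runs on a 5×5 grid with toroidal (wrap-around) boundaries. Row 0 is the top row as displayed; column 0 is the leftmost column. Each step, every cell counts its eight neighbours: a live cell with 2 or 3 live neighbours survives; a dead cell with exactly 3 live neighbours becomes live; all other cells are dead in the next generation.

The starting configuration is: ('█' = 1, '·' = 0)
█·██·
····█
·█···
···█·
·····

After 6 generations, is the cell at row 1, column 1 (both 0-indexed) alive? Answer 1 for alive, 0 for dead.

0

gen 0: █·██·
····█
·█···
···█·
·····
gen 1: ···██
█████
·····
·····
··███
gen 2: ·····
███··
█████
···█·
··█·█
gen 3: █·██·
·····
·····
·····
···█·
gen 4: ··███
·····
·····
·····
··███
gen 5: ··█·█
···█·
·····
···█·
··█·█
gen 6: ··█·█
···█·
·····
···█·
··█·█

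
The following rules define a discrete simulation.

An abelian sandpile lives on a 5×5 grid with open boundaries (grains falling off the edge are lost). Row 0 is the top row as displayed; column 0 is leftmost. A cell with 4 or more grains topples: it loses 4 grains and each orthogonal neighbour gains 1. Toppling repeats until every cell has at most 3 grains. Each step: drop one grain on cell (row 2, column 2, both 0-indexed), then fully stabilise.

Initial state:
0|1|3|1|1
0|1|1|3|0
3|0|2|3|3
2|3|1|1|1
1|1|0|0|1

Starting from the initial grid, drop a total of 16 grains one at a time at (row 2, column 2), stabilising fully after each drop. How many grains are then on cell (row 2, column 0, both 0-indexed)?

gen 0: 0|1|3|1|1
0|1|1|3|0
3|0|2|3|3
2|3|1|1|1
1|1|0|0|1
gen 1: 0|1|3|1|1
0|1|1|3|0
3|0|3|3|3
2|3|1|1|1
1|1|0|0|1
gen 2: 0|1|3|2|1
0|1|3|0|2
3|1|1|2|0
2|3|2|2|2
1|1|0|0|1
gen 3: 0|1|3|2|1
0|1|3|0|2
3|1|2|2|0
2|3|2|2|2
1|1|0|0|1
gen 4: 0|1|3|2|1
0|1|3|0|2
3|1|3|2|0
2|3|2|2|2
1|1|0|0|1
gen 5: 0|2|0|3|1
0|2|1|1|2
3|2|1|3|0
2|3|3|2|2
1|1|0|0|1
gen 6: 0|2|0|3|1
0|2|1|1|2
3|2|2|3|0
2|3|3|2|2
1|1|0|0|1
gen 7: 0|2|0|3|1
0|2|1|1|2
3|2|3|3|0
2|3|3|2|2
1|1|0|0|1
gen 8: 0|2|0|3|1
1|3|2|2|2
1|1|3|1|1
0|2|2|0|3
2|2|1|1|1
gen 9: 0|2|0|3|1
1|3|3|2|2
1|2|0|2|1
0|2|3|0|3
2|2|1|1|1
gen 10: 0|2|0|3|1
1|3|3|2|2
1|2|1|2|1
0|2|3|0|3
2|2|1|1|1
gen 11: 0|2|0|3|1
1|3|3|2|2
1|2|2|2|1
0|2|3|0|3
2|2|1|1|1
gen 12: 0|2|0|3|1
1|3|3|2|2
1|2|3|2|1
0|2|3|0|3
2|2|1|1|1
gen 13: 0|3|1|3|1
2|1|1|3|2
2|1|3|3|1
1|0|1|1|3
2|3|2|1|1
gen 14: 0|3|2|0|2
2|1|3|1|3
2|2|1|1|2
1|0|2|2|3
2|3|2|1|1
gen 15: 0|3|2|0|2
2|1|3|1|3
2|2|2|1|2
1|0|2|2|3
2|3|2|1|1
gen 16: 0|3|2|0|2
2|1|3|1|3
2|2|3|1|2
1|0|2|2|3
2|3|2|1|1

2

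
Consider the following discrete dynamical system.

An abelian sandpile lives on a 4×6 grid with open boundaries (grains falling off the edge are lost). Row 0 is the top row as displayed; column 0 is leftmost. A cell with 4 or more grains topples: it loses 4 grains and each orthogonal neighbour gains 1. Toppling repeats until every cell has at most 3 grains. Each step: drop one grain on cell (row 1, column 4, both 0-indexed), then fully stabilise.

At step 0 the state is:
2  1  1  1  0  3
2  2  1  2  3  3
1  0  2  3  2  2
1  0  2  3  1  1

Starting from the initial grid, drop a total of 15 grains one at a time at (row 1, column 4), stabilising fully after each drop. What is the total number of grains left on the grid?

37

[0] 2  1  1  1  0  3
2  2  1  2  3  3
1  0  2  3  2  2
1  0  2  3  1  1
[1] 2  1  1  1  2  0
2  2  1  3  1  1
1  0  2  3  3  3
1  0  2  3  1  1
[2] 2  1  1  1  2  0
2  2  1  3  2  1
1  0  2  3  3  3
1  0  2  3  1  1
[3] 2  1  1  1  2  0
2  2  1  3  3  1
1  0  2  3  3  3
1  0  2  3  1  1
[4] 2  1  1  2  3  0
2  2  2  1  2  3
1  0  3  2  2  0
1  0  3  0  3  2
[5] 2  1  1  2  3  0
2  2  2  1  3  3
1  0  3  2  2  0
1  0  3  0  3  2
[6] 2  1  1  3  0  2
2  2  2  2  2  0
1  0  3  2  3  1
1  0  3  0  3  2
[7] 2  1  1  3  0  2
2  2  2  2  3  0
1  0  3  2  3  1
1  0  3  0  3  2
[8] 2  1  1  3  1  2
2  2  2  3  1  1
1  0  3  3  1  2
1  0  3  1  0  3
[9] 2  1  1  3  1  2
2  2  2  3  2  1
1  0  3  3  1  2
1  0  3  1  0  3
[10] 2  1  1  3  1  2
2  2  2  3  3  1
1  0  3  3  1  2
1  0  3  1  0  3
[11] 2  1  3  0  3  2
2  3  0  3  1  2
1  1  2  1  3  2
1  1  0  3  0  3
[12] 2  1  3  0  3  2
2  3  0  3  2  2
1  1  2  1  3  2
1  1  0  3  0  3
[13] 2  1  3  0  3  2
2  3  0  3  3  2
1  1  2  1  3  2
1  1  0  3  0  3
[14] 2  1  3  2  0  3
2  3  1  0  3  3
1  1  2  3  0  3
1  1  0  3  1  3
[15] 2  1  3  2  2  0
2  3  1  1  1  2
1  1  2  3  2  1
1  1  0  3  2  0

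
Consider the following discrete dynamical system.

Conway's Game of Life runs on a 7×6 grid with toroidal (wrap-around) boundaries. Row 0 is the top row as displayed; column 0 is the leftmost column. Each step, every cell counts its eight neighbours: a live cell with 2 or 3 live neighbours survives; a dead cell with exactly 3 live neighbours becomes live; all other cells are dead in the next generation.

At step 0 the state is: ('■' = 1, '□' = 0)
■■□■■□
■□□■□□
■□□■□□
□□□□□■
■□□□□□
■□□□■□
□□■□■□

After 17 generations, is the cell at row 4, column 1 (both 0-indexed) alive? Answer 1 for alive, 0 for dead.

0) ■■□■■□
■□□■□□
■□□■□□
□□□□□■
■□□□□□
■□□□■□
□□■□■□
1) ■■□□■□
■□□■□□
■□□□■■
■□□□□■
■□□□□□
□■□■□□
■□■□■□
2) ■□■□■□
□□□■□□
□■□□■□
□■□□■□
■■□□□■
■■■■□■
■□■□■□
3) □□■□■□
□■■■■■
□□■■■□
□■■□■□
□□□■□□
□□□■□□
□□□□■□
4) □■■□□□
□■□□□■
■□□□□□
□■□□■□
□□□■■□
□□□■■□
□□□□■□
5) ■■■□□□
□■■□□□
■■□□□■
□□□■■■
□□■□□■
□□□□□■
□□■□■□
6) ■□□□□□
□□□□□■
□■□■□■
□■■■□□
■□□■□■
□□□■■■
■□■■□■
7) ■■□□■□
□□□□■■
□■□■□□
□■□■□■
■■□□□■
□■□□□□
■■■■□□
8) □□□□■□
□■■■■■
□□□■□■
□■□□□■
□■□□■■
□□□□□■
□□□■□■
9) ■□□□□□
■□■□□■
□■□■□■
□□■□□■
□□□□■■
□□□□□■
□□□□□■
10) ■■□□□□
□□■□■■
□■□■□■
□□■■□■
■□□□■■
■□□□□■
■□□□□■
11) □■□□■□
□□■■■■
□■□□□■
□■■■□□
□■□■□□
□■□□□□
□□□□□□
12) □□■□■■
□■■■□■
□■□□□■
□■□■■□
■■□■□□
□□■□□□
□□□□□□
13) ■■■□■■
□■□■□■
□■□□□■
□■□■■■
■■□■■□
□■■□□□
□□□■□□
14) □■□□□■
□□□■□□
□■□■□■
□■□■□□
□□□□□□
■■□□■□
□□□■■■
15) ■□■■□■
□□□□□□
■□□■□□
■□□□■□
■■■□□□
■□□■■□
□■■■□□
16) ■□□■■□
■■■■■■
□□□□□■
■□■■□□
■□■□■□
■□□□■■
□□□□□□
17) ■□□□□□
□■■□□□
□□□□□□
■□■■■□
■□■□■□
■■□■■□
■□□■□□

0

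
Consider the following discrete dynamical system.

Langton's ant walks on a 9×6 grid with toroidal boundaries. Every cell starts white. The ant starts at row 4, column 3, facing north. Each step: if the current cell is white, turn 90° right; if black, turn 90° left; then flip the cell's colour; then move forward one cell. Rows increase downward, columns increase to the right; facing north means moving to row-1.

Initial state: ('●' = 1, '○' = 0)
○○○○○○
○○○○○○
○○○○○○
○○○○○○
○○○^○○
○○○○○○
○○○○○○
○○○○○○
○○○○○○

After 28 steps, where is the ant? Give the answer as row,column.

gen 0: ○○○○○○
○○○○○○
○○○○○○
○○○○○○
○○○^○○
○○○○○○
○○○○○○
○○○○○○
○○○○○○
gen 1: ○○○○○○
○○○○○○
○○○○○○
○○○○○○
○○○●>○
○○○○○○
○○○○○○
○○○○○○
○○○○○○
gen 2: ○○○○○○
○○○○○○
○○○○○○
○○○○○○
○○○●●○
○○○○v○
○○○○○○
○○○○○○
○○○○○○
gen 3: ○○○○○○
○○○○○○
○○○○○○
○○○○○○
○○○●●○
○○○<●○
○○○○○○
○○○○○○
○○○○○○
gen 4: ○○○○○○
○○○○○○
○○○○○○
○○○○○○
○○○^●○
○○○●●○
○○○○○○
○○○○○○
○○○○○○
gen 5: ○○○○○○
○○○○○○
○○○○○○
○○○○○○
○○<○●○
○○○●●○
○○○○○○
○○○○○○
○○○○○○
gen 6: ○○○○○○
○○○○○○
○○○○○○
○○^○○○
○○●○●○
○○○●●○
○○○○○○
○○○○○○
○○○○○○
gen 7: ○○○○○○
○○○○○○
○○○○○○
○○●>○○
○○●○●○
○○○●●○
○○○○○○
○○○○○○
○○○○○○
gen 8: ○○○○○○
○○○○○○
○○○○○○
○○●●○○
○○●v●○
○○○●●○
○○○○○○
○○○○○○
○○○○○○
gen 9: ○○○○○○
○○○○○○
○○○○○○
○○●●○○
○○<●●○
○○○●●○
○○○○○○
○○○○○○
○○○○○○
gen 10: ○○○○○○
○○○○○○
○○○○○○
○○●●○○
○○○●●○
○○v●●○
○○○○○○
○○○○○○
○○○○○○
gen 11: ○○○○○○
○○○○○○
○○○○○○
○○●●○○
○○○●●○
○<●●●○
○○○○○○
○○○○○○
○○○○○○
gen 12: ○○○○○○
○○○○○○
○○○○○○
○○●●○○
○^○●●○
○●●●●○
○○○○○○
○○○○○○
○○○○○○
gen 13: ○○○○○○
○○○○○○
○○○○○○
○○●●○○
○●>●●○
○●●●●○
○○○○○○
○○○○○○
○○○○○○
gen 14: ○○○○○○
○○○○○○
○○○○○○
○○●●○○
○●●●●○
○●v●●○
○○○○○○
○○○○○○
○○○○○○
gen 15: ○○○○○○
○○○○○○
○○○○○○
○○●●○○
○●●●●○
○●○>●○
○○○○○○
○○○○○○
○○○○○○
gen 16: ○○○○○○
○○○○○○
○○○○○○
○○●●○○
○●●^●○
○●○○●○
○○○○○○
○○○○○○
○○○○○○
gen 17: ○○○○○○
○○○○○○
○○○○○○
○○●●○○
○●<○●○
○●○○●○
○○○○○○
○○○○○○
○○○○○○
gen 18: ○○○○○○
○○○○○○
○○○○○○
○○●●○○
○●○○●○
○●v○●○
○○○○○○
○○○○○○
○○○○○○
gen 19: ○○○○○○
○○○○○○
○○○○○○
○○●●○○
○●○○●○
○<●○●○
○○○○○○
○○○○○○
○○○○○○
gen 20: ○○○○○○
○○○○○○
○○○○○○
○○●●○○
○●○○●○
○○●○●○
○v○○○○
○○○○○○
○○○○○○
gen 21: ○○○○○○
○○○○○○
○○○○○○
○○●●○○
○●○○●○
○○●○●○
<●○○○○
○○○○○○
○○○○○○
gen 22: ○○○○○○
○○○○○○
○○○○○○
○○●●○○
○●○○●○
^○●○●○
●●○○○○
○○○○○○
○○○○○○
gen 23: ○○○○○○
○○○○○○
○○○○○○
○○●●○○
○●○○●○
●>●○●○
●●○○○○
○○○○○○
○○○○○○
gen 24: ○○○○○○
○○○○○○
○○○○○○
○○●●○○
○●○○●○
●●●○●○
●v○○○○
○○○○○○
○○○○○○
gen 25: ○○○○○○
○○○○○○
○○○○○○
○○●●○○
○●○○●○
●●●○●○
●○>○○○
○○○○○○
○○○○○○
gen 26: ○○○○○○
○○○○○○
○○○○○○
○○●●○○
○●○○●○
●●●○●○
●○●○○○
○○v○○○
○○○○○○
gen 27: ○○○○○○
○○○○○○
○○○○○○
○○●●○○
○●○○●○
●●●○●○
●○●○○○
○<●○○○
○○○○○○
gen 28: ○○○○○○
○○○○○○
○○○○○○
○○●●○○
○●○○●○
●●●○●○
●^●○○○
○●●○○○
○○○○○○

6,1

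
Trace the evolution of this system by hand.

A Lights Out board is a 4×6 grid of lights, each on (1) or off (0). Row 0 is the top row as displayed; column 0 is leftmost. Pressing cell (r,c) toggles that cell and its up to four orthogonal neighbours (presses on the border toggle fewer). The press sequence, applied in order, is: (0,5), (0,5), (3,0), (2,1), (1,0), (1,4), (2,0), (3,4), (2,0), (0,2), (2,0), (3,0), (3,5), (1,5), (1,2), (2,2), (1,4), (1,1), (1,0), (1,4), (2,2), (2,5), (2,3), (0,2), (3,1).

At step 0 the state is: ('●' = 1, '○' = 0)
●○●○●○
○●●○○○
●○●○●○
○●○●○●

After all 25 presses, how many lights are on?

t=0: ●○●○●○
○●●○○○
●○●○●○
○●○●○●
t=1: ●○●○○●
○●●○○●
●○●○●○
○●○●○●
t=2: ●○●○●○
○●●○○○
●○●○●○
○●○●○●
t=3: ●○●○●○
○●●○○○
○○●○●○
●○○●○●
t=4: ●○●○●○
○○●○○○
●●○○●○
●●○●○●
t=5: ○○●○●○
●●●○○○
○●○○●○
●●○●○●
t=6: ○○●○○○
●●●●●●
○●○○○○
●●○●○●
t=7: ○○●○○○
○●●●●●
●○○○○○
○●○●○●
t=8: ○○●○○○
○●●●●●
●○○○●○
○●○○●○
t=9: ○○●○○○
●●●●●●
○●○○●○
●●○○●○
t=10: ○●○●○○
●●○●●●
○●○○●○
●●○○●○
t=11: ○●○●○○
○●○●●●
●○○○●○
○●○○●○
t=12: ○●○●○○
○●○●●●
○○○○●○
●○○○●○
t=13: ○●○●○○
○●○●●●
○○○○●●
●○○○○●
t=14: ○●○●○●
○●○●○○
○○○○●○
●○○○○●
t=15: ○●●●○●
○○●○○○
○○●○●○
●○○○○●
t=16: ○●●●○●
○○○○○○
○●○●●○
●○●○○●
t=17: ○●●●●●
○○○●●●
○●○●○○
●○●○○●
t=18: ○○●●●●
●●●●●●
○○○●○○
●○●○○●
t=19: ●○●●●●
○○●●●●
●○○●○○
●○●○○●
t=20: ●○●●○●
○○●○○○
●○○●●○
●○●○○●
t=21: ●○●●○●
○○○○○○
●●●○●○
●○○○○●
t=22: ●○●●○●
○○○○○●
●●●○○●
●○○○○○
t=23: ●○●●○●
○○○●○●
●●○●●●
●○○●○○
t=24: ●●○○○●
○○●●○●
●●○●●●
●○○●○○
t=25: ●●○○○●
○○●●○●
●○○●●●
○●●●○○

13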